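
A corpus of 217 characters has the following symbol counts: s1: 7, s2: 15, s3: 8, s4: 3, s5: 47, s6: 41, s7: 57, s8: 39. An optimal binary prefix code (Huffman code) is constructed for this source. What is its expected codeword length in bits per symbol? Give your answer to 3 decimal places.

2.613 bits/symbol

Probabilities are the counts divided by 217.
Repeatedly combine the two least-probable nodes; the expected code length is the sum of the merged weights.
merge 3/217 + 1/31 → 10/217
merge 8/217 + 10/217 → 18/217
merge 15/217 + 18/217 → 33/217
merge 33/217 + 39/217 → 72/217
merge 41/217 + 47/217 → 88/217
merge 57/217 + 72/217 → 129/217
merge 88/217 + 129/217 → 1
L = 10/217 + 18/217 + 33/217 + 72/217 + 88/217 + 129/217 + 1 = 81/31 ≈ 2.613 bits/symbol.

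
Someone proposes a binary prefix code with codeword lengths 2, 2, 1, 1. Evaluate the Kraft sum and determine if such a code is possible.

1.5; no

With common denominator 2^2 = 4: Σ 2^(−ℓᵢ) = 1/4 + 1/4 + 2/4 + 2/4 = 6/4 = 1.5.
Kraft's inequality requires Σ ≤ 1; here Σ = 1.5 > 1, so no such prefix code exists.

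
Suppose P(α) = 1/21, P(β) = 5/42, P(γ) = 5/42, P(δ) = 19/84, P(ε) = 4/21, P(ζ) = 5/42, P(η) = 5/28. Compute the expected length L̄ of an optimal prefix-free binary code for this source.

2.75 bits/symbol

Repeatedly combine the two least-probable nodes; the expected code length is the sum of the merged weights.
merge 1/21 + 5/42 → 1/6
merge 5/42 + 5/42 → 5/21
merge 1/6 + 5/28 → 29/84
merge 4/21 + 19/84 → 5/12
merge 5/21 + 29/84 → 7/12
merge 5/12 + 7/12 → 1
L = 1/6 + 5/21 + 29/84 + 5/12 + 7/12 + 1 = 11/4 = 2.75 bits/symbol.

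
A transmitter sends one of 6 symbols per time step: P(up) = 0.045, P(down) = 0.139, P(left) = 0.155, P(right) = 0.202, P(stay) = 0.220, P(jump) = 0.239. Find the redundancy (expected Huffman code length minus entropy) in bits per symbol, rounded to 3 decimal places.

Entropy H = −Σ p log₂ p ≈ 2.4542 bits.
Huffman merges: 9/200+139/1000→23/125; 31/200+23/125→339/1000; 101/500+11/50→211/500; 239/1000+339/1000→289/500; 211/500+289/500→1. L = 2523/1000 ≈ 2.5230.
L − H = 2.5230 − 2.4542 = 0.069 bits.

0.069 bits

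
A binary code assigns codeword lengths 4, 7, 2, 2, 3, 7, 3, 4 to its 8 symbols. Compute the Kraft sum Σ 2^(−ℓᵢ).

With common denominator 2^7 = 128: Σ 2^(−ℓᵢ) = 8/128 + 1/128 + 32/128 + 32/128 + 16/128 + 1/128 + 16/128 + 8/128 = 114/128 = 0.890625.

0.890625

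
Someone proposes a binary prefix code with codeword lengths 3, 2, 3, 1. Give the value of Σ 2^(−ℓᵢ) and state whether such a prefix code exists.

1; yes

With common denominator 2^3 = 8: Σ 2^(−ℓᵢ) = 1/8 + 2/8 + 1/8 + 4/8 = 8/8 = 1.
Kraft's inequality requires Σ ≤ 1; here Σ = 1 ≤ 1, so such a prefix code exists.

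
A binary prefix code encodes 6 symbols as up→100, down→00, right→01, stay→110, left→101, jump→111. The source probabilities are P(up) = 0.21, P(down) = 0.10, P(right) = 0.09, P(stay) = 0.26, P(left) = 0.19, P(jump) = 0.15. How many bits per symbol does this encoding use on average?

2.81 bits/symbol

L̄ = Σ pᵢ·ℓᵢ = 0.21·3 + 0.10·2 + 0.09·2 + 0.26·3 + 0.19·3 + 0.15·3 = 2.81 bits/symbol.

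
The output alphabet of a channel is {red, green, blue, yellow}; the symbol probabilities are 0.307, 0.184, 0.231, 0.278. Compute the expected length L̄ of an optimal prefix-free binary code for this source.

Repeatedly combine the two least-probable nodes; the expected code length is the sum of the merged weights.
merge 23/125 + 231/1000 → 83/200
merge 139/500 + 307/1000 → 117/200
merge 83/200 + 117/200 → 1
L = 83/200 + 117/200 + 1 = 2 bits/symbol.

2 bits/symbol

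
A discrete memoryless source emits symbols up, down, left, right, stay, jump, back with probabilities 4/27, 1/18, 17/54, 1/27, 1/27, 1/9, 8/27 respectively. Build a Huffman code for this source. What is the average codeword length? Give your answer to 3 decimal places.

Repeatedly combine the two least-probable nodes; the expected code length is the sum of the merged weights.
merge 1/27 + 1/27 → 2/27
merge 1/18 + 2/27 → 7/54
merge 1/9 + 7/54 → 13/54
merge 4/27 + 13/54 → 7/18
merge 8/27 + 17/54 → 11/18
merge 7/18 + 11/18 → 1
L = 2/27 + 7/54 + 13/54 + 7/18 + 11/18 + 1 = 22/9 ≈ 2.444 bits/symbol.

2.444 bits/symbol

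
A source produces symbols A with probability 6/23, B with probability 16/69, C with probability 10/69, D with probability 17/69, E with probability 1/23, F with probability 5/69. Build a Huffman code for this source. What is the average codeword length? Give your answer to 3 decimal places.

Repeatedly combine the two least-probable nodes; the expected code length is the sum of the merged weights.
merge 1/23 + 5/69 → 8/69
merge 8/69 + 10/69 → 6/23
merge 16/69 + 17/69 → 11/23
merge 6/23 + 6/23 → 12/23
merge 11/23 + 12/23 → 1
L = 8/69 + 6/23 + 11/23 + 12/23 + 1 = 164/69 ≈ 2.377 bits/symbol.

2.377 bits/symbol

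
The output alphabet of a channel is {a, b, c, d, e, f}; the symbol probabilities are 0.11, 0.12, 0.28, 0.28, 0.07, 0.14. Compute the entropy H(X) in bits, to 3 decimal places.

2.411 bits

H = −Σ pᵢ log₂ pᵢ.
−0.11·log₂(0.11) = 0.3503
−0.12·log₂(0.12) = 0.3671
−0.28·log₂(0.28) = 0.5142
−0.28·log₂(0.28) = 0.5142
−0.07·log₂(0.07) = 0.2686
−0.14·log₂(0.14) = 0.3971
Sum ≈ 2.4115 → 2.411 bits.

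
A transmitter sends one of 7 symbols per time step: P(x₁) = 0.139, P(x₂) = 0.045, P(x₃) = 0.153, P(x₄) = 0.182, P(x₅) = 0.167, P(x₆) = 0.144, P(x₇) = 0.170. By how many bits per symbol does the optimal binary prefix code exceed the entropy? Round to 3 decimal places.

0.091 bits

Entropy H = −Σ p log₂ p ≈ 2.7272 bits.
Huffman merges: 9/200+139/1000→23/125; 18/125+153/1000→297/1000; 167/1000+17/100→337/1000; 91/500+23/125→183/500; 297/1000+337/1000→317/500; 183/500+317/500→1. L = 1409/500 ≈ 2.8180.
L − H = 2.8180 − 2.7272 = 0.091 bits.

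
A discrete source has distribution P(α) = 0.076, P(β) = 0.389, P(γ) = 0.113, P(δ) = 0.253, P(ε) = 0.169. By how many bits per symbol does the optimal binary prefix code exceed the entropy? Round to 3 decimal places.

0.055 bits

Entropy H = −Σ p log₂ p ≈ 2.1030 bits.
Huffman merges: 19/250+113/1000→189/1000; 169/1000+189/1000→179/500; 253/1000+179/500→611/1000; 389/1000+611/1000→1. L = 1079/500 ≈ 2.1580.
L − H = 2.1580 − 2.1030 = 0.055 bits.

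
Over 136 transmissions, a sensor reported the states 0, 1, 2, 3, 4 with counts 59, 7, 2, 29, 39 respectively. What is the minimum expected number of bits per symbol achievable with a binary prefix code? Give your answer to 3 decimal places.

Probabilities are the counts divided by 136.
Repeatedly combine the two least-probable nodes; the expected code length is the sum of the merged weights.
merge 1/68 + 7/136 → 9/136
merge 9/136 + 29/136 → 19/68
merge 19/68 + 39/136 → 77/136
merge 59/136 + 77/136 → 1
L = 9/136 + 19/68 + 77/136 + 1 = 65/34 ≈ 1.912 bits/symbol.

1.912 bits/symbol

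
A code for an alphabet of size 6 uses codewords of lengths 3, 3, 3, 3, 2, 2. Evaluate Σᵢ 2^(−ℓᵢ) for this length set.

With common denominator 2^3 = 8: Σ 2^(−ℓᵢ) = 1/8 + 1/8 + 1/8 + 1/8 + 2/8 + 2/8 = 8/8 = 1.

1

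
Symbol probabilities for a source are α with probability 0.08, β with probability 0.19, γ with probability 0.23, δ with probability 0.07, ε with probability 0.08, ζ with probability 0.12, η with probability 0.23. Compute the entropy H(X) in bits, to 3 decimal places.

H = −Σ pᵢ log₂ pᵢ.
−0.08·log₂(0.08) = 0.2915
−0.19·log₂(0.19) = 0.4552
−0.23·log₂(0.23) = 0.4877
−0.07·log₂(0.07) = 0.2686
−0.08·log₂(0.08) = 0.2915
−0.12·log₂(0.12) = 0.3671
−0.23·log₂(0.23) = 0.4877
Sum ≈ 2.6492 → 2.649 bits.

2.649 bits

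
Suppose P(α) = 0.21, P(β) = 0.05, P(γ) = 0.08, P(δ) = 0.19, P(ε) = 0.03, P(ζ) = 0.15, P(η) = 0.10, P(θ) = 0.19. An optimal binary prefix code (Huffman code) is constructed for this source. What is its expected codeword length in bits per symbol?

2.84 bits/symbol

Repeatedly combine the two least-probable nodes; the expected code length is the sum of the merged weights.
merge 3/100 + 1/20 → 2/25
merge 2/25 + 2/25 → 4/25
merge 1/10 + 3/20 → 1/4
merge 4/25 + 19/100 → 7/20
merge 19/100 + 21/100 → 2/5
merge 1/4 + 7/20 → 3/5
merge 2/5 + 3/5 → 1
L = 2/25 + 4/25 + 1/4 + 7/20 + 2/5 + 3/5 + 1 = 71/25 = 2.84 bits/symbol.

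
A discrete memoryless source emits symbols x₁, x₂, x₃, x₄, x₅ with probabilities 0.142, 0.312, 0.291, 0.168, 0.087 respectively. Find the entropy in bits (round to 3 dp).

H = −Σ pᵢ log₂ pᵢ.
−0.142·log₂(0.142) = 0.3999
−0.312·log₂(0.312) = 0.5243
−0.291·log₂(0.291) = 0.5182
−0.168·log₂(0.168) = 0.4323
−0.087·log₂(0.087) = 0.3065
Sum ≈ 2.1812 → 2.181 bits.

2.181 bits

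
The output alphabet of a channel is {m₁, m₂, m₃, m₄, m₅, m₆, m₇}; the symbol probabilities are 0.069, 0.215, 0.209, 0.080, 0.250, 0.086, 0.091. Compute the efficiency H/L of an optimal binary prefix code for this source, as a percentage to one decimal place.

Entropy H = −Σ p log₂ p ≈ 2.6255 bits.
Huffman merges: 69/1000+2/25→149/1000; 43/500+91/1000→177/1000; 149/1000+177/1000→163/500; 209/1000+43/200→53/125; 1/4+163/500→72/125; 53/125+72/125→1. L = 663/250 ≈ 2.6520.
Efficiency = H/L = 2.6255/2.6520 = 99.0%.

99.0%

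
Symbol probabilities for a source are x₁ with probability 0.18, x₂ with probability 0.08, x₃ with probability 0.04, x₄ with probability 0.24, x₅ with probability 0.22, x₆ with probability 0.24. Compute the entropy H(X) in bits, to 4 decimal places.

2.3914 bits

H = −Σ pᵢ log₂ pᵢ.
−0.18·log₂(0.18) = 0.4453
−0.08·log₂(0.08) = 0.2915
−0.04·log₂(0.04) = 0.1858
−0.24·log₂(0.24) = 0.4941
−0.22·log₂(0.22) = 0.4806
−0.24·log₂(0.24) = 0.4941
Sum ≈ 2.3914 → 2.3914 bits.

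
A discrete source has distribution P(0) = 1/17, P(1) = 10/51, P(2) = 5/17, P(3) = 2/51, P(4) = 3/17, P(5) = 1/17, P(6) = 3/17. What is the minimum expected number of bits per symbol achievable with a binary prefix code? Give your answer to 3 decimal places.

2.588 bits/symbol

Repeatedly combine the two least-probable nodes; the expected code length is the sum of the merged weights.
merge 2/51 + 1/17 → 5/51
merge 1/17 + 5/51 → 8/51
merge 8/51 + 3/17 → 1/3
merge 3/17 + 10/51 → 19/51
merge 5/17 + 1/3 → 32/51
merge 19/51 + 32/51 → 1
L = 5/51 + 8/51 + 1/3 + 19/51 + 32/51 + 1 = 44/17 ≈ 2.588 bits/symbol.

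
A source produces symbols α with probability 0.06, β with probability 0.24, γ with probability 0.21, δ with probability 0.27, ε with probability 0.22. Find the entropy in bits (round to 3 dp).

H = −Σ pᵢ log₂ pᵢ.
−0.06·log₂(0.06) = 0.2435
−0.24·log₂(0.24) = 0.4941
−0.21·log₂(0.21) = 0.4728
−0.27·log₂(0.27) = 0.5100
−0.22·log₂(0.22) = 0.4806
Sum ≈ 2.2011 → 2.201 bits.

2.201 bits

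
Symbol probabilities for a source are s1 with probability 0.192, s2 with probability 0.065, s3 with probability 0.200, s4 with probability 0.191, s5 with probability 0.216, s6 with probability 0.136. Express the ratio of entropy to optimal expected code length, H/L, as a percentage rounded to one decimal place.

Entropy H = −Σ p log₂ p ≈ 2.5030 bits.
Huffman merges: 13/200+17/125→201/1000; 191/1000+24/125→383/1000; 1/5+201/1000→401/1000; 27/125+383/1000→599/1000; 401/1000+599/1000→1. L = 323/125 ≈ 2.5840.
Efficiency = H/L = 2.5030/2.5840 = 96.9%.

96.9%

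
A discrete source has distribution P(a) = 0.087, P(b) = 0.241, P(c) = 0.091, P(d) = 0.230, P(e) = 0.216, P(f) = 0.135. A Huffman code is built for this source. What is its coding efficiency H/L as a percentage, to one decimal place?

99.2%

Entropy H = −Σ p log₂ p ≈ 2.4711 bits.
Huffman merges: 87/1000+91/1000→89/500; 27/200+89/500→313/1000; 27/125+23/100→223/500; 241/1000+313/1000→277/500; 223/500+277/500→1. L = 2491/1000 ≈ 2.4910.
Efficiency = H/L = 2.4711/2.4910 = 99.2%.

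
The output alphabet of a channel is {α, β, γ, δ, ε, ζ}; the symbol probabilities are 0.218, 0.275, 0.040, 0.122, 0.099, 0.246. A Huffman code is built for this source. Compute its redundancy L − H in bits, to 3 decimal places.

0.025 bits

Entropy H = −Σ p log₂ p ≈ 2.3753 bits.
Huffman merges: 1/25+99/1000→139/1000; 61/500+139/1000→261/1000; 109/500+123/500→58/125; 261/1000+11/40→67/125; 58/125+67/125→1. L = 12/5 ≈ 2.4000.
L − H = 2.4000 − 2.3753 = 0.025 bits.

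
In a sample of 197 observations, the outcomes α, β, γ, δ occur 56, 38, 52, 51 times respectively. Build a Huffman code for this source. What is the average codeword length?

2 bits/symbol

Probabilities are the counts divided by 197.
Repeatedly combine the two least-probable nodes; the expected code length is the sum of the merged weights.
merge 38/197 + 51/197 → 89/197
merge 52/197 + 56/197 → 108/197
merge 89/197 + 108/197 → 1
L = 89/197 + 108/197 + 1 = 2 bits/symbol.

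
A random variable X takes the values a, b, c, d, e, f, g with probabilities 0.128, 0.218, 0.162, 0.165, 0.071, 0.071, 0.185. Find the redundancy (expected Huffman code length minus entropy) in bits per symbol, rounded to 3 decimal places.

Entropy H = −Σ p log₂ p ≈ 2.7053 bits.
Huffman merges: 71/1000+71/1000→71/500; 16/125+71/500→27/100; 81/500+33/200→327/1000; 37/200+109/500→403/1000; 27/100+327/1000→597/1000; 403/1000+597/1000→1. L = 2739/1000 ≈ 2.7390.
L − H = 2.7390 − 2.7053 = 0.034 bits.

0.034 bits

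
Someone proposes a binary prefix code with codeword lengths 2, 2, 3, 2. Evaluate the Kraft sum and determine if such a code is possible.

With common denominator 2^3 = 8: Σ 2^(−ℓᵢ) = 2/8 + 2/8 + 1/8 + 2/8 = 7/8 = 0.875.
Kraft's inequality requires Σ ≤ 1; here Σ = 0.875 ≤ 1, so such a prefix code exists.

0.875; yes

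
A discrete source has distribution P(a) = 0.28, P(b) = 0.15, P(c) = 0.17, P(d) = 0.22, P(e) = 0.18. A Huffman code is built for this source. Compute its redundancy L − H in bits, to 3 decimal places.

Entropy H = −Σ p log₂ p ≈ 2.2852 bits.
Huffman merges: 3/20+17/100→8/25; 9/50+11/50→2/5; 7/25+8/25→3/5; 2/5+3/5→1. L = 58/25 ≈ 2.3200.
L − H = 2.3200 − 2.2852 = 0.035 bits.

0.035 bits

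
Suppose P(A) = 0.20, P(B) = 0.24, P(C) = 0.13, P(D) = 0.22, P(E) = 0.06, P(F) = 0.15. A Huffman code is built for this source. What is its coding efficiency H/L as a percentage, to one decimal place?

97.9%

Entropy H = −Σ p log₂ p ≈ 2.4758 bits.
Huffman merges: 3/50+13/100→19/100; 3/20+19/100→17/50; 1/5+11/50→21/50; 6/25+17/50→29/50; 21/50+29/50→1. L = 253/100 ≈ 2.5300.
Efficiency = H/L = 2.4758/2.5300 = 97.9%.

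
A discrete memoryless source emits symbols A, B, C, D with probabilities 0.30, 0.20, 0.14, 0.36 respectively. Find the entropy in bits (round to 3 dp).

1.913 bits

H = −Σ pᵢ log₂ pᵢ.
−0.30·log₂(0.30) = 0.5211
−0.20·log₂(0.20) = 0.4644
−0.14·log₂(0.14) = 0.3971
−0.36·log₂(0.36) = 0.5306
Sum ≈ 1.9132 → 1.913 bits.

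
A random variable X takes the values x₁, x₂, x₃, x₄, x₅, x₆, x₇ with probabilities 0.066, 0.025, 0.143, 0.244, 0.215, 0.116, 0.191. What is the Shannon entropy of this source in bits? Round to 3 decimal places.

2.583 bits

H = −Σ pᵢ log₂ pᵢ.
−0.066·log₂(0.066) = 0.2588
−0.025·log₂(0.025) = 0.1330
−0.143·log₂(0.143) = 0.4012
−0.244·log₂(0.244) = 0.4966
−0.215·log₂(0.215) = 0.4768
−0.116·log₂(0.116) = 0.3605
−0.191·log₂(0.191) = 0.4562
Sum ≈ 2.5831 → 2.583 bits.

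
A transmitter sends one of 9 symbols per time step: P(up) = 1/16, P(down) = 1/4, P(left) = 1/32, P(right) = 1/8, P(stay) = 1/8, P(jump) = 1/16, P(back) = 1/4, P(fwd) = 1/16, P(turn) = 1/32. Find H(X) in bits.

Each probability is a power of 1/2, so log₂(1/p) is an integer.
H = Σ p·log₂(1/p) = 1/16·4 + 1/4·2 + 1/32·5 + 1/8·3 + 1/8·3 + 1/16·4 + 1/4·2 + 1/16·4 + 1/32·5 = 2.8125 bits.

2.8125 bits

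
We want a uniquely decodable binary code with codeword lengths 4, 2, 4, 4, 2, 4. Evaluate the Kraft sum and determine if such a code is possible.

With common denominator 2^4 = 16: Σ 2^(−ℓᵢ) = 1/16 + 4/16 + 1/16 + 1/16 + 4/16 + 1/16 = 12/16 = 0.75.
Kraft's inequality requires Σ ≤ 1; here Σ = 0.75 ≤ 1, so such a prefix code exists.

0.75; yes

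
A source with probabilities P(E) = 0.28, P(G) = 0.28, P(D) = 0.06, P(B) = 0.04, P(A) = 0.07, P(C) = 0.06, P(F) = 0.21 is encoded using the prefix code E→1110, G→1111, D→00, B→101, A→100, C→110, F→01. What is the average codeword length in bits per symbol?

L̄ = Σ pᵢ·ℓᵢ = 0.28·4 + 0.28·4 + 0.06·2 + 0.04·3 + 0.07·3 + 0.06·3 + 0.21·2 = 3.29 bits/symbol.

3.29 bits/symbol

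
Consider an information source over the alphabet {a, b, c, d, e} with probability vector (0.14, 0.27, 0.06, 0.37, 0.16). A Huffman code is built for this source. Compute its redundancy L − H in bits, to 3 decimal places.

0.086 bits

Entropy H = −Σ p log₂ p ≈ 2.1044 bits.
Huffman merges: 3/50+7/50→1/5; 4/25+1/5→9/25; 27/100+9/25→63/100; 37/100+63/100→1. L = 219/100 ≈ 2.1900.
L − H = 2.1900 − 2.1044 = 0.086 bits.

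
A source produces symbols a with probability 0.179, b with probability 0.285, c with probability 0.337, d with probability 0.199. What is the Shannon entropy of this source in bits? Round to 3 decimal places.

1.953 bits

H = −Σ pᵢ log₂ pᵢ.
−0.179·log₂(0.179) = 0.4443
−0.285·log₂(0.285) = 0.5161
−0.337·log₂(0.337) = 0.5288
−0.199·log₂(0.199) = 0.4635
Sum ≈ 1.9527 → 1.953 bits.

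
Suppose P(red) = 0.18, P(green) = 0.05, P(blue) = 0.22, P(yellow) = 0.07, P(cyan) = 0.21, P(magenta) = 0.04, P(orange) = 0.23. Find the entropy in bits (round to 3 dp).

2.557 bits

H = −Σ pᵢ log₂ pᵢ.
−0.18·log₂(0.18) = 0.4453
−0.05·log₂(0.05) = 0.2161
−0.22·log₂(0.22) = 0.4806
−0.07·log₂(0.07) = 0.2686
−0.21·log₂(0.21) = 0.4728
−0.04·log₂(0.04) = 0.1858
−0.23·log₂(0.23) = 0.4877
Sum ≈ 2.5568 → 2.557 bits.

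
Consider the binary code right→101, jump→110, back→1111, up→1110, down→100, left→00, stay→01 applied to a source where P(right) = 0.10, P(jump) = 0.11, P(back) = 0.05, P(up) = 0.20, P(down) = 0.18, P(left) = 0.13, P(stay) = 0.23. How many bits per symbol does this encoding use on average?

L̄ = Σ pᵢ·ℓᵢ = 0.10·3 + 0.11·3 + 0.05·4 + 0.20·4 + 0.18·3 + 0.13·2 + 0.23·2 = 2.89 bits/symbol.

2.89 bits/symbol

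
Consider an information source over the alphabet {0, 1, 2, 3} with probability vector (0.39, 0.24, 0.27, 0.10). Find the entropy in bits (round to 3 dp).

H = −Σ pᵢ log₂ pᵢ.
−0.39·log₂(0.39) = 0.5298
−0.24·log₂(0.24) = 0.4941
−0.27·log₂(0.27) = 0.5100
−0.10·log₂(0.10) = 0.3322
Sum ≈ 1.8661 → 1.866 bits.

1.866 bits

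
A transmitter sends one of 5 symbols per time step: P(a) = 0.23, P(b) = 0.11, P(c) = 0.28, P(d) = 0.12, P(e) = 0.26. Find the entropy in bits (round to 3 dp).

H = −Σ pᵢ log₂ pᵢ.
−0.23·log₂(0.23) = 0.4877
−0.11·log₂(0.11) = 0.3503
−0.28·log₂(0.28) = 0.5142
−0.12·log₂(0.12) = 0.3671
−0.26·log₂(0.26) = 0.5053
Sum ≈ 2.2245 → 2.225 bits.

2.225 bits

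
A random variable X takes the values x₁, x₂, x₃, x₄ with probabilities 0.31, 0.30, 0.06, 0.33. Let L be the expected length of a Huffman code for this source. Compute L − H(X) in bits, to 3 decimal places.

Entropy H = −Σ p log₂ p ≈ 1.8162 bits.
Huffman merges: 3/50+3/10→9/25; 31/100+33/100→16/25; 9/25+16/25→1. L = 2 ≈ 2.0000.
L − H = 2.0000 − 1.8162 = 0.184 bits.

0.184 bits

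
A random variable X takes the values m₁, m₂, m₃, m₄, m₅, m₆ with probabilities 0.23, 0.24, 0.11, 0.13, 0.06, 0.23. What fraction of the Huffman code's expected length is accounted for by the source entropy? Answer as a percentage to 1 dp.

99.0%

Entropy H = −Σ p log₂ p ≈ 2.4459 bits.
Huffman merges: 3/50+11/100→17/100; 13/100+17/100→3/10; 23/100+23/100→23/50; 6/25+3/10→27/50; 23/50+27/50→1. L = 247/100 ≈ 2.4700.
Efficiency = H/L = 2.4459/2.4700 = 99.0%.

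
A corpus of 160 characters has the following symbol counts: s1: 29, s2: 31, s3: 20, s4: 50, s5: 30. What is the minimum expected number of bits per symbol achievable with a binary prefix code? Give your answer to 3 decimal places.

Probabilities are the counts divided by 160.
Repeatedly combine the two least-probable nodes; the expected code length is the sum of the merged weights.
merge 1/8 + 29/160 → 49/160
merge 3/16 + 31/160 → 61/160
merge 49/160 + 5/16 → 99/160
merge 61/160 + 99/160 → 1
L = 49/160 + 61/160 + 99/160 + 1 = 369/160 ≈ 2.306 bits/symbol.

2.306 bits/symbol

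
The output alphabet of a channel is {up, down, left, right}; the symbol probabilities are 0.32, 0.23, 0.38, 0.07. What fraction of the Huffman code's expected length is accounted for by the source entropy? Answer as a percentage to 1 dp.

94.4%

Entropy H = −Σ p log₂ p ≈ 1.8127 bits.
Huffman merges: 7/100+23/100→3/10; 3/10+8/25→31/50; 19/50+31/50→1. L = 48/25 ≈ 1.9200.
Efficiency = H/L = 1.8127/1.9200 = 94.4%.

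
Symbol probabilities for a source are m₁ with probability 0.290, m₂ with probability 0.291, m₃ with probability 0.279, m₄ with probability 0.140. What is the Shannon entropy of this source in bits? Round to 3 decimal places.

H = −Σ pᵢ log₂ pᵢ.
−0.290·log₂(0.290) = 0.5179
−0.291·log₂(0.291) = 0.5182
−0.279·log₂(0.279) = 0.5138
−0.140·log₂(0.140) = 0.3971
Sum ≈ 1.9471 → 1.947 bits.

1.947 bits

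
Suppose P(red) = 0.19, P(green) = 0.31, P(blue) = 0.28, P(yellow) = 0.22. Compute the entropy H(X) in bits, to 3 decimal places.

H = −Σ pᵢ log₂ pᵢ.
−0.19·log₂(0.19) = 0.4552
−0.31·log₂(0.31) = 0.5238
−0.28·log₂(0.28) = 0.5142
−0.22·log₂(0.22) = 0.4806
Sum ≈ 1.9738 → 1.974 bits.

1.974 bits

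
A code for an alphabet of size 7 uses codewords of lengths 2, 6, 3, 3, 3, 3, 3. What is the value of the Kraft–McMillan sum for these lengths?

0.890625

With common denominator 2^6 = 64: Σ 2^(−ℓᵢ) = 16/64 + 1/64 + 8/64 + 8/64 + 8/64 + 8/64 + 8/64 = 57/64 = 0.890625.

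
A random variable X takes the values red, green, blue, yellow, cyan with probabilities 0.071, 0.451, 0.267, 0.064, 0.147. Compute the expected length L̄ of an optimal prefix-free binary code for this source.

Repeatedly combine the two least-probable nodes; the expected code length is the sum of the merged weights.
merge 8/125 + 71/1000 → 27/200
merge 27/200 + 147/1000 → 141/500
merge 267/1000 + 141/500 → 549/1000
merge 451/1000 + 549/1000 → 1
L = 27/200 + 141/500 + 549/1000 + 1 = 983/500 = 1.966 bits/symbol.

1.966 bits/symbol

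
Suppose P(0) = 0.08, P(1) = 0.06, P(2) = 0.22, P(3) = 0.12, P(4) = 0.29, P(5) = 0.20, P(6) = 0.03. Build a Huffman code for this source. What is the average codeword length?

2.55 bits/symbol

Repeatedly combine the two least-probable nodes; the expected code length is the sum of the merged weights.
merge 3/100 + 3/50 → 9/100
merge 2/25 + 9/100 → 17/100
merge 3/25 + 17/100 → 29/100
merge 1/5 + 11/50 → 21/50
merge 29/100 + 29/100 → 29/50
merge 21/50 + 29/50 → 1
L = 9/100 + 17/100 + 29/100 + 21/50 + 29/50 + 1 = 51/20 = 2.55 bits/symbol.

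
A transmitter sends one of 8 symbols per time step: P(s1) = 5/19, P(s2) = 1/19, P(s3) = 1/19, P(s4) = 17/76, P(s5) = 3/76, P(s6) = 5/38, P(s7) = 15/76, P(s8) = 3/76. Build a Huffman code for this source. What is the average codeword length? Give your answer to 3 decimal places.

2.684 bits/symbol

Repeatedly combine the two least-probable nodes; the expected code length is the sum of the merged weights.
merge 3/76 + 3/76 → 3/38
merge 1/19 + 1/19 → 2/19
merge 3/38 + 2/19 → 7/38
merge 5/38 + 7/38 → 6/19
merge 15/76 + 17/76 → 8/19
merge 5/19 + 6/19 → 11/19
merge 8/19 + 11/19 → 1
L = 3/38 + 2/19 + 7/38 + 6/19 + 8/19 + 11/19 + 1 = 51/19 ≈ 2.684 bits/symbol.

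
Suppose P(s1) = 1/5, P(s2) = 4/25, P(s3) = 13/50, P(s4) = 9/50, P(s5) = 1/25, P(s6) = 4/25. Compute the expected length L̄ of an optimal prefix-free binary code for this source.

2.54 bits/symbol

Repeatedly combine the two least-probable nodes; the expected code length is the sum of the merged weights.
merge 1/25 + 4/25 → 1/5
merge 4/25 + 9/50 → 17/50
merge 1/5 + 1/5 → 2/5
merge 13/50 + 17/50 → 3/5
merge 2/5 + 3/5 → 1
L = 1/5 + 17/50 + 2/5 + 3/5 + 1 = 127/50 = 2.54 bits/symbol.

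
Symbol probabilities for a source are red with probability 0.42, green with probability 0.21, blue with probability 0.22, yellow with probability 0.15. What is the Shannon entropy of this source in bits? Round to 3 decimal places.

1.890 bits

H = −Σ pᵢ log₂ pᵢ.
−0.42·log₂(0.42) = 0.5256
−0.21·log₂(0.21) = 0.4728
−0.22·log₂(0.22) = 0.4806
−0.15·log₂(0.15) = 0.4105
Sum ≈ 1.8896 → 1.890 bits.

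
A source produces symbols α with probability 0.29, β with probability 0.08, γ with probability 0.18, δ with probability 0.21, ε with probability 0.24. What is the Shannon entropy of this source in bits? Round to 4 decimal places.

H = −Σ pᵢ log₂ pᵢ.
−0.29·log₂(0.29) = 0.5179
−0.08·log₂(0.08) = 0.2915
−0.18·log₂(0.18) = 0.4453
−0.21·log₂(0.21) = 0.4728
−0.24·log₂(0.24) = 0.4941
Sum ≈ 2.2217 → 2.2217 bits.

2.2217 bits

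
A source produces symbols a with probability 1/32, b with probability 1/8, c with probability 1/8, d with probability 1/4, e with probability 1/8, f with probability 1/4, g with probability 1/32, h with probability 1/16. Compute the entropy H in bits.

2.6875 bits

Each probability is a power of 1/2, so log₂(1/p) is an integer.
H = Σ p·log₂(1/p) = 1/32·5 + 1/8·3 + 1/8·3 + 1/4·2 + 1/8·3 + 1/4·2 + 1/32·5 + 1/16·4 = 2.6875 bits.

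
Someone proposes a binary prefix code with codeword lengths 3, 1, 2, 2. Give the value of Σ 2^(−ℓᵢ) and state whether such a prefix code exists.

1.125; no

With common denominator 2^3 = 8: Σ 2^(−ℓᵢ) = 1/8 + 4/8 + 2/8 + 2/8 = 9/8 = 1.125.
Kraft's inequality requires Σ ≤ 1; here Σ = 1.125 > 1, so no such prefix code exists.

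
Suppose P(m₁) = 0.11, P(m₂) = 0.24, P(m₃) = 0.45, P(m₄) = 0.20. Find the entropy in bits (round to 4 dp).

H = −Σ pᵢ log₂ pᵢ.
−0.11·log₂(0.11) = 0.3503
−0.24·log₂(0.24) = 0.4941
−0.45·log₂(0.45) = 0.5184
−0.20·log₂(0.20) = 0.4644
Sum ≈ 1.8272 → 1.8272 bits.

1.8272 bits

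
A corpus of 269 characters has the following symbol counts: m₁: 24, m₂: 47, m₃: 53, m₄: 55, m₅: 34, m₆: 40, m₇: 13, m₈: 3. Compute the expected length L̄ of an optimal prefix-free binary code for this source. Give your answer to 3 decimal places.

2.807 bits/symbol

Probabilities are the counts divided by 269.
Repeatedly combine the two least-probable nodes; the expected code length is the sum of the merged weights.
merge 3/269 + 13/269 → 16/269
merge 16/269 + 24/269 → 40/269
merge 34/269 + 40/269 → 74/269
merge 40/269 + 47/269 → 87/269
merge 53/269 + 55/269 → 108/269
merge 74/269 + 87/269 → 161/269
merge 108/269 + 161/269 → 1
L = 16/269 + 40/269 + 74/269 + 87/269 + 108/269 + 161/269 + 1 = 755/269 ≈ 2.807 bits/symbol.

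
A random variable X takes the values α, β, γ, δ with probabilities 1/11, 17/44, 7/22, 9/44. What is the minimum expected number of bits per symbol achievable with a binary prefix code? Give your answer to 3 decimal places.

1.909 bits/symbol

Repeatedly combine the two least-probable nodes; the expected code length is the sum of the merged weights.
merge 1/11 + 9/44 → 13/44
merge 13/44 + 7/22 → 27/44
merge 17/44 + 27/44 → 1
L = 13/44 + 27/44 + 1 = 21/11 ≈ 1.909 bits/symbol.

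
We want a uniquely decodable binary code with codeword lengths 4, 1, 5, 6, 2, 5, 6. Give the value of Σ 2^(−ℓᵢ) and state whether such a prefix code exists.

With common denominator 2^6 = 64: Σ 2^(−ℓᵢ) = 4/64 + 32/64 + 2/64 + 1/64 + 16/64 + 2/64 + 1/64 = 58/64 = 0.90625.
Kraft's inequality requires Σ ≤ 1; here Σ = 0.90625 ≤ 1, so such a prefix code exists.

0.90625; yes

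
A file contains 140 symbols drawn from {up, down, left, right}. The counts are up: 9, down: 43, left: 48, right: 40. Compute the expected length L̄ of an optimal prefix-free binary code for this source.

2 bits/symbol

Probabilities are the counts divided by 140.
Repeatedly combine the two least-probable nodes; the expected code length is the sum of the merged weights.
merge 9/140 + 2/7 → 7/20
merge 43/140 + 12/35 → 13/20
merge 7/20 + 13/20 → 1
L = 7/20 + 13/20 + 1 = 2 bits/symbol.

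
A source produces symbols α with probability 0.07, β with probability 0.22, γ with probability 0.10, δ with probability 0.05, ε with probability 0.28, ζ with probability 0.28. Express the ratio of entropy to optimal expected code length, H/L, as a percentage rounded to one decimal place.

99.4%

Entropy H = −Σ p log₂ p ≈ 2.3259 bits.
Huffman merges: 1/20+7/100→3/25; 1/10+3/25→11/50; 11/50+11/50→11/25; 7/25+7/25→14/25; 11/25+14/25→1. L = 117/50 ≈ 2.3400.
Efficiency = H/L = 2.3259/2.3400 = 99.4%.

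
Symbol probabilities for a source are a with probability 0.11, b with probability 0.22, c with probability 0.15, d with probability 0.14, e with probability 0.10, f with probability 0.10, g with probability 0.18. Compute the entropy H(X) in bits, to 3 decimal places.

H = −Σ pᵢ log₂ pᵢ.
−0.11·log₂(0.11) = 0.3503
−0.22·log₂(0.22) = 0.4806
−0.15·log₂(0.15) = 0.4105
−0.14·log₂(0.14) = 0.3971
−0.10·log₂(0.10) = 0.3322
−0.10·log₂(0.10) = 0.3322
−0.18·log₂(0.18) = 0.4453
Sum ≈ 2.7482 → 2.748 bits.

2.748 bits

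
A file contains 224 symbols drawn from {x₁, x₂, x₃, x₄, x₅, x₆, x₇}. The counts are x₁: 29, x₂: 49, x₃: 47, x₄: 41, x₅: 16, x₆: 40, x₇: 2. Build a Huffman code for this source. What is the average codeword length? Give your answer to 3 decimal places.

2.652 bits/symbol

Probabilities are the counts divided by 224.
Repeatedly combine the two least-probable nodes; the expected code length is the sum of the merged weights.
merge 1/112 + 1/14 → 9/112
merge 9/112 + 29/224 → 47/224
merge 5/28 + 41/224 → 81/224
merge 47/224 + 47/224 → 47/112
merge 7/32 + 81/224 → 65/112
merge 47/112 + 65/112 → 1
L = 9/112 + 47/224 + 81/224 + 47/112 + 65/112 + 1 = 297/112 ≈ 2.652 bits/symbol.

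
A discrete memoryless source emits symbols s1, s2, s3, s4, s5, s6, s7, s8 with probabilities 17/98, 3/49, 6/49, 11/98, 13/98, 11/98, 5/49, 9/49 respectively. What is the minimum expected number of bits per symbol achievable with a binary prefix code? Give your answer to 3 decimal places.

Repeatedly combine the two least-probable nodes; the expected code length is the sum of the merged weights.
merge 3/49 + 5/49 → 8/49
merge 11/98 + 11/98 → 11/49
merge 6/49 + 13/98 → 25/98
merge 8/49 + 17/98 → 33/98
merge 9/49 + 11/49 → 20/49
merge 25/98 + 33/98 → 29/49
merge 20/49 + 29/49 → 1
L = 8/49 + 11/49 + 25/98 + 33/98 + 20/49 + 29/49 + 1 = 146/49 ≈ 2.980 bits/symbol.

2.980 bits/symbol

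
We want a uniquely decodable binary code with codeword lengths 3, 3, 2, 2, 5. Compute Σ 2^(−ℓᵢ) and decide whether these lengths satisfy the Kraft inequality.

0.78125; yes

With common denominator 2^5 = 32: Σ 2^(−ℓᵢ) = 4/32 + 4/32 + 8/32 + 8/32 + 1/32 = 25/32 = 0.78125.
Kraft's inequality requires Σ ≤ 1; here Σ = 0.78125 ≤ 1, so such a prefix code exists.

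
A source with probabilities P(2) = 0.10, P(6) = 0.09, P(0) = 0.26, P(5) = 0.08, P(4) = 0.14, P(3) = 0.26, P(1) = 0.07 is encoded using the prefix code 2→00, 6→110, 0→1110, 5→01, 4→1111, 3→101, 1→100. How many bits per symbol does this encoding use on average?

L̄ = Σ pᵢ·ℓᵢ = 0.10·2 + 0.09·3 + 0.26·4 + 0.08·2 + 0.14·4 + 0.26·3 + 0.07·3 = 3.22 bits/symbol.

3.22 bits/symbol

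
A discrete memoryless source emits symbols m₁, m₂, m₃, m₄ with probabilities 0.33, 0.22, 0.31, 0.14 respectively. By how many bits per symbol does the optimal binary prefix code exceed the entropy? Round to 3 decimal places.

Entropy H = −Σ p log₂ p ≈ 1.9293 bits.
Huffman merges: 7/50+11/50→9/25; 31/100+33/100→16/25; 9/25+16/25→1. L = 2 ≈ 2.0000.
L − H = 2.0000 − 1.9293 = 0.071 bits.

0.071 bits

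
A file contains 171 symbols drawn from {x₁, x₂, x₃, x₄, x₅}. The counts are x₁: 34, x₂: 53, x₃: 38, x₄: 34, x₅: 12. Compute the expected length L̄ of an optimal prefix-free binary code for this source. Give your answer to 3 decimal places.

2.269 bits/symbol

Probabilities are the counts divided by 171.
Repeatedly combine the two least-probable nodes; the expected code length is the sum of the merged weights.
merge 4/57 + 34/171 → 46/171
merge 34/171 + 2/9 → 8/19
merge 46/171 + 53/171 → 11/19
merge 8/19 + 11/19 → 1
L = 46/171 + 8/19 + 11/19 + 1 = 388/171 ≈ 2.269 bits/symbol.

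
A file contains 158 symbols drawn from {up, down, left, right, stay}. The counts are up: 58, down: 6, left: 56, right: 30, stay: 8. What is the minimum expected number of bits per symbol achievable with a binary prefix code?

Probabilities are the counts divided by 158.
Repeatedly combine the two least-probable nodes; the expected code length is the sum of the merged weights.
merge 3/79 + 4/79 → 7/79
merge 7/79 + 15/79 → 22/79
merge 22/79 + 28/79 → 50/79
merge 29/79 + 50/79 → 1
L = 7/79 + 22/79 + 50/79 + 1 = 2 bits/symbol.

2 bits/symbol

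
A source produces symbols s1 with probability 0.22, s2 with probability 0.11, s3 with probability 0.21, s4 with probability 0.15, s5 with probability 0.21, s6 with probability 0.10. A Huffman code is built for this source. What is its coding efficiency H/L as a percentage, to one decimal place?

98.0%

Entropy H = −Σ p log₂ p ≈ 2.5192 bits.
Huffman merges: 1/10+11/100→21/100; 3/20+21/100→9/25; 21/100+21/100→21/50; 11/50+9/25→29/50; 21/50+29/50→1. L = 257/100 ≈ 2.5700.
Efficiency = H/L = 2.5192/2.5700 = 98.0%.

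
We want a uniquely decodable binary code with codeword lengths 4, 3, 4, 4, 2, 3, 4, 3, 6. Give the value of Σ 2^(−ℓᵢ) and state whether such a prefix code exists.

0.890625; yes

With common denominator 2^6 = 64: Σ 2^(−ℓᵢ) = 4/64 + 8/64 + 4/64 + 4/64 + 16/64 + 8/64 + 4/64 + 8/64 + 1/64 = 57/64 = 0.890625.
Kraft's inequality requires Σ ≤ 1; here Σ = 0.890625 ≤ 1, so such a prefix code exists.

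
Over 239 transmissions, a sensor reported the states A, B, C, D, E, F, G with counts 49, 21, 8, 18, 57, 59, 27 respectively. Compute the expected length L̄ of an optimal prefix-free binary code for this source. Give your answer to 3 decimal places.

Probabilities are the counts divided by 239.
Repeatedly combine the two least-probable nodes; the expected code length is the sum of the merged weights.
merge 8/239 + 18/239 → 26/239
merge 21/239 + 26/239 → 47/239
merge 27/239 + 47/239 → 74/239
merge 49/239 + 57/239 → 106/239
merge 59/239 + 74/239 → 133/239
merge 106/239 + 133/239 → 1
L = 26/239 + 47/239 + 74/239 + 106/239 + 133/239 + 1 = 625/239 ≈ 2.615 bits/symbol.

2.615 bits/symbol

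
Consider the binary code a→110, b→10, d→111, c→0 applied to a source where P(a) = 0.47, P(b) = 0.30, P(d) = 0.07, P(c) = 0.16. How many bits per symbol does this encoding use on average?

2.38 bits/symbol

L̄ = Σ pᵢ·ℓᵢ = 0.47·3 + 0.30·2 + 0.07·3 + 0.16·1 = 2.38 bits/symbol.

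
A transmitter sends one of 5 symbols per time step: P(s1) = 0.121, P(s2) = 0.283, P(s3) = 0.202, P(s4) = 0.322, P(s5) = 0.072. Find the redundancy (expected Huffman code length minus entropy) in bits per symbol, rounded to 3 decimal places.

Entropy H = −Σ p log₂ p ≈ 2.1499 bits.
Huffman merges: 9/125+121/1000→193/1000; 193/1000+101/500→79/200; 283/1000+161/500→121/200; 79/200+121/200→1. L = 2193/1000 ≈ 2.1930.
L − H = 2.1930 − 2.1499 = 0.043 bits.

0.043 bits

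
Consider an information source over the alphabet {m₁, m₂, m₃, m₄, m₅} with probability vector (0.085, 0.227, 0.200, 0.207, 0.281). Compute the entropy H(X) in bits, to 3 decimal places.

2.237 bits

H = −Σ pᵢ log₂ pᵢ.
−0.085·log₂(0.085) = 0.3023
−0.227·log₂(0.227) = 0.4856
−0.200·log₂(0.200) = 0.4644
−0.207·log₂(0.207) = 0.4704
−0.281·log₂(0.281) = 0.5146
Sum ≈ 2.2373 → 2.237 bits.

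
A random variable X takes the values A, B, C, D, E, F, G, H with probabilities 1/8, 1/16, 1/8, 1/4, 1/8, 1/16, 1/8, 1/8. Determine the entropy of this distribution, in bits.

2.875 bits

Each probability is a power of 1/2, so log₂(1/p) is an integer.
H = Σ p·log₂(1/p) = 1/8·3 + 1/16·4 + 1/8·3 + 1/4·2 + 1/8·3 + 1/16·4 + 1/8·3 + 1/8·3 = 2.875 bits.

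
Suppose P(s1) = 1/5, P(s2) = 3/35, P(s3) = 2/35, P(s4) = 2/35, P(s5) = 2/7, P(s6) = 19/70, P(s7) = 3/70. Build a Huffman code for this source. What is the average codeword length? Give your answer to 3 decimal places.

2.486 bits/symbol

Repeatedly combine the two least-probable nodes; the expected code length is the sum of the merged weights.
merge 3/70 + 2/35 → 1/10
merge 2/35 + 3/35 → 1/7
merge 1/10 + 1/7 → 17/70
merge 1/5 + 17/70 → 31/70
merge 19/70 + 2/7 → 39/70
merge 31/70 + 39/70 → 1
L = 1/10 + 1/7 + 17/70 + 31/70 + 39/70 + 1 = 87/35 ≈ 2.486 bits/symbol.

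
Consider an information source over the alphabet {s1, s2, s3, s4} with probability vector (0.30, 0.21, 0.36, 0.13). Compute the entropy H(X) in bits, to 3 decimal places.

1.907 bits

H = −Σ pᵢ log₂ pᵢ.
−0.30·log₂(0.30) = 0.5211
−0.21·log₂(0.21) = 0.4728
−0.36·log₂(0.36) = 0.5306
−0.13·log₂(0.13) = 0.3826
Sum ≈ 1.9072 → 1.907 bits.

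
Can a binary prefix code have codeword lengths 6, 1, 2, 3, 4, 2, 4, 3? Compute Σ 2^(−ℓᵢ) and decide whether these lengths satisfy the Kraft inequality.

1.390625; no

With common denominator 2^6 = 64: Σ 2^(−ℓᵢ) = 1/64 + 32/64 + 16/64 + 8/64 + 4/64 + 16/64 + 4/64 + 8/64 = 89/64 = 1.390625.
Kraft's inequality requires Σ ≤ 1; here Σ = 1.390625 > 1, so no such prefix code exists.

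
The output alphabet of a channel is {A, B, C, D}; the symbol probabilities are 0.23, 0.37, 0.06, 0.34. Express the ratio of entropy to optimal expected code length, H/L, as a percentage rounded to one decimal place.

Entropy H = −Σ p log₂ p ≈ 1.7911 bits.
Huffman merges: 3/50+23/100→29/100; 29/100+17/50→63/100; 37/100+63/100→1. L = 48/25 ≈ 1.9200.
Efficiency = H/L = 1.7911/1.9200 = 93.3%.

93.3%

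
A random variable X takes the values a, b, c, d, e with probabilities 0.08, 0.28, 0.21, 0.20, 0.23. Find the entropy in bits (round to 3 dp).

2.231 bits

H = −Σ pᵢ log₂ pᵢ.
−0.08·log₂(0.08) = 0.2915
−0.28·log₂(0.28) = 0.5142
−0.21·log₂(0.21) = 0.4728
−0.20·log₂(0.20) = 0.4644
−0.23·log₂(0.23) = 0.4877
Sum ≈ 2.2306 → 2.231 bits.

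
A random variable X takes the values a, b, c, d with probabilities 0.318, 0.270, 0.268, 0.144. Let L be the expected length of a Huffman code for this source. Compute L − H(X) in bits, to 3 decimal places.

Entropy H = −Σ p log₂ p ≈ 1.9474 bits.
Huffman merges: 18/125+67/250→103/250; 27/100+159/500→147/250; 103/250+147/250→1. L = 2 ≈ 2.0000.
L − H = 2.0000 − 1.9474 = 0.053 bits.

0.053 bits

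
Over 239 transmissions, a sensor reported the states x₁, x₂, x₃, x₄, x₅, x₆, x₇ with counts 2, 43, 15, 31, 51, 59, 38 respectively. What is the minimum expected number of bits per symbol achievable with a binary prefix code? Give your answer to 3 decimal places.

Probabilities are the counts divided by 239.
Repeatedly combine the two least-probable nodes; the expected code length is the sum of the merged weights.
merge 2/239 + 15/239 → 17/239
merge 17/239 + 31/239 → 48/239
merge 38/239 + 43/239 → 81/239
merge 48/239 + 51/239 → 99/239
merge 59/239 + 81/239 → 140/239
merge 99/239 + 140/239 → 1
L = 17/239 + 48/239 + 81/239 + 99/239 + 140/239 + 1 = 624/239 ≈ 2.611 bits/symbol.

2.611 bits/symbol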